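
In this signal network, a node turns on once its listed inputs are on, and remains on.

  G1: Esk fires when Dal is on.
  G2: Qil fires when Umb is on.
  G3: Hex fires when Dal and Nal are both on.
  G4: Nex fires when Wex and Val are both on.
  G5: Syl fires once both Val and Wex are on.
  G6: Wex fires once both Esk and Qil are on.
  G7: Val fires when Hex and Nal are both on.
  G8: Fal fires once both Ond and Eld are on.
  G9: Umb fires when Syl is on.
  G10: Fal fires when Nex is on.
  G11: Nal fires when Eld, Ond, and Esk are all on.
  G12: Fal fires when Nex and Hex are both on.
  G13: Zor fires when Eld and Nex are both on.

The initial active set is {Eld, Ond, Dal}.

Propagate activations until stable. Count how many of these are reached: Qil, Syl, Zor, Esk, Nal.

2

Dal is on, so Esk fires (G1).
G11: Eld, Ond, and Esk on → Nal on.
Qil would need Umb (G2), but Umb never turns on.
Syl would need Val and Wex (G5), but Wex never turns on.
Zor would need Eld and Nex (G13), but Nex never turns on.
Esk: reached.
Nal: reached.
Reached: Esk and Nal — 2 of the 5.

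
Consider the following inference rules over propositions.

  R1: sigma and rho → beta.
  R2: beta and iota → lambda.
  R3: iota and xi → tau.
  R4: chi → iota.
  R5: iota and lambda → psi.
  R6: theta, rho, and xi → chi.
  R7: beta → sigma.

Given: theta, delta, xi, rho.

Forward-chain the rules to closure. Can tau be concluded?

From theta, rho, and xi, R6 gives chi.
From chi, R4 gives iota.
iota and xi hold, so tau follows (R3).

Yes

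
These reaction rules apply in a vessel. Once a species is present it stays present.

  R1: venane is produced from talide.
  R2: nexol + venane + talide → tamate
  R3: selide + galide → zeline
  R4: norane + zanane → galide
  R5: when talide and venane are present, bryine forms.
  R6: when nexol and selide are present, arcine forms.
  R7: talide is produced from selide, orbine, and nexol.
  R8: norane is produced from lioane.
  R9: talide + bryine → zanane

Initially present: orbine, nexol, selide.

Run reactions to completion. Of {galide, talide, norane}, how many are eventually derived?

selide, orbine, and nexol present → talide forms (R7).
galide would need norane and zanane (R4), but norane never forms.
talide: reached.
norane would need lioane (R8), but lioane never forms.
Reached: talide — 1 of the 3.

1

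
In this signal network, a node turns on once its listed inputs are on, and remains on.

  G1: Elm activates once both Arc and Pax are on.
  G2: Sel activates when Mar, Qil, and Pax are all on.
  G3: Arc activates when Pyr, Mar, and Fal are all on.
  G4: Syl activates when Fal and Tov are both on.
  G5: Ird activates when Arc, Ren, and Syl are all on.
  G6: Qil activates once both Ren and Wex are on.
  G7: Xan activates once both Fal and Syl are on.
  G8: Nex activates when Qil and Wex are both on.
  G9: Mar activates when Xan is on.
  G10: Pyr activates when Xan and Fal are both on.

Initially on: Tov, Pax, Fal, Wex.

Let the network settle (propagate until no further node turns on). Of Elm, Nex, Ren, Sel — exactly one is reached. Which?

Fal and Tov are on, so Syl activates (G4).
Fal and Syl are on, so Xan activates (G7).
G10: Xan and Fal on → Pyr on.
G9: Xan on → Mar on.
Pyr, Mar, and Fal are on, so Arc activates (G3).
G1: Arc and Pax on → Elm on.
No rule produces Ren, and it is not given. Sel would need Mar, Qil, and Pax (G2), but Qil never turns on. Nex would need Qil and Wex (G8), but Qil never turns on.

Elm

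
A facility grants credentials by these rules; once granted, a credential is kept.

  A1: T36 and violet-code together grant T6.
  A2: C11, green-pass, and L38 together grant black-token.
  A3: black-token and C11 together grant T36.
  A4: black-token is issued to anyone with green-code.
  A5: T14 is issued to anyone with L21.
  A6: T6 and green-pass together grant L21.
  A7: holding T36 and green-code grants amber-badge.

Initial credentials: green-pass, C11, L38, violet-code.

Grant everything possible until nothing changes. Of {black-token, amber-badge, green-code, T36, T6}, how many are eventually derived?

Holding C11, green-pass, and L38 grants black-token (A2).
Holding black-token and C11 grants T36 (A3).
Holding T36 and violet-code grants T6 (A1).
black-token: reached.
amber-badge would need T36 and green-code (A7), but green-code is never granted.
No rule produces green-code, and it is not given.
T36: reached.
T6: reached.
Reached: black-token, T36, and T6 — 3 of the 5.

3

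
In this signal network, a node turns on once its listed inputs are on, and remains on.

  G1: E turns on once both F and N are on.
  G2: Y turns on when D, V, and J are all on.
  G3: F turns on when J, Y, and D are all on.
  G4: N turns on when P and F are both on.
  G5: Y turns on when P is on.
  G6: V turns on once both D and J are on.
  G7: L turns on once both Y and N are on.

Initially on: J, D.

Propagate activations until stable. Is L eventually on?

No

L would need Y and N (G7), but N never turns on.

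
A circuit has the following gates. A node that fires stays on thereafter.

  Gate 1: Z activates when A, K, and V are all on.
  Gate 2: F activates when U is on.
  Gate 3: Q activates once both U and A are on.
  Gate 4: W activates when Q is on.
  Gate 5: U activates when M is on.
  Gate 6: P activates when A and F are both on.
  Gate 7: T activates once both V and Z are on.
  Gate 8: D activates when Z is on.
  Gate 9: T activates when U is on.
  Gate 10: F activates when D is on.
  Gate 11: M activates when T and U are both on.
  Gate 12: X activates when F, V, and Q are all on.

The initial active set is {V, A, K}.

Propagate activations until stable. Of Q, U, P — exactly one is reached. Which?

P

Gate 1: A, K, and V on → Z on.
Z is on, so D activates (Gate 8).
Gate 10: D on → F on.
A and F are on, so P activates (Gate 6).
U would need M (Gate 5), but M never turns on. Q would need U and A (Gate 3), but U never turns on.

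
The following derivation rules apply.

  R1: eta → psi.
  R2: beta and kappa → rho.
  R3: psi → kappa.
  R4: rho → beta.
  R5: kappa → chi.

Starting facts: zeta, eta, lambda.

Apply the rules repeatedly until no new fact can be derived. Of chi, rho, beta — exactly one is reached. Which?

chi

From eta, R1 gives psi.
From psi, R3 gives kappa.
From kappa, R5 gives chi.
beta would need rho (R4), but rho is never established. rho would need beta and kappa (R2), but beta is never established.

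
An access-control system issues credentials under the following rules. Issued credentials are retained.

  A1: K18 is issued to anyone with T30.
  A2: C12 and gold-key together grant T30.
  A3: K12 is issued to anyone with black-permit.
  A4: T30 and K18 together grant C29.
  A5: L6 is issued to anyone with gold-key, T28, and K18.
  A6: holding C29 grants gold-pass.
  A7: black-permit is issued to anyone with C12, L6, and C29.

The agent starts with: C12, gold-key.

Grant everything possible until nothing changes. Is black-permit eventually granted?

No

black-permit would need C12, L6, and C29 (A7), but L6 is never granted.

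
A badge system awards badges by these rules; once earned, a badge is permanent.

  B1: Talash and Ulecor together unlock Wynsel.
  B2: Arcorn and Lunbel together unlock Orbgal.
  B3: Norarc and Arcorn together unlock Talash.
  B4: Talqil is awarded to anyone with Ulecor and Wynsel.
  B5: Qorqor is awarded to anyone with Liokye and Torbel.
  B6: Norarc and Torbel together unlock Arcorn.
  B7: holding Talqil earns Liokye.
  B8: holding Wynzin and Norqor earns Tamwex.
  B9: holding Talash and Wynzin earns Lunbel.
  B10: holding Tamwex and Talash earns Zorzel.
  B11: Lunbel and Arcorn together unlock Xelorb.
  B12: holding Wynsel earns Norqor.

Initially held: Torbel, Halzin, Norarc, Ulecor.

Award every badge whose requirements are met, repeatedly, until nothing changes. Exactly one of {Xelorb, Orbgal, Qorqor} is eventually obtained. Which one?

With Norarc and Torbel, Arcorn is earned (B6).
With Norarc and Arcorn, Talash is earned (B3).
With Talash and Ulecor, Wynsel is earned (B1).
With Ulecor and Wynsel, Talqil is earned (B4).
With Talqil, Liokye is earned (B7).
With Liokye and Torbel, Qorqor is earned (B5).
Xelorb would need Lunbel and Arcorn (B11), but Lunbel is never earned. Orbgal would need Arcorn and Lunbel (B2), but Lunbel is never earned.

Qorqor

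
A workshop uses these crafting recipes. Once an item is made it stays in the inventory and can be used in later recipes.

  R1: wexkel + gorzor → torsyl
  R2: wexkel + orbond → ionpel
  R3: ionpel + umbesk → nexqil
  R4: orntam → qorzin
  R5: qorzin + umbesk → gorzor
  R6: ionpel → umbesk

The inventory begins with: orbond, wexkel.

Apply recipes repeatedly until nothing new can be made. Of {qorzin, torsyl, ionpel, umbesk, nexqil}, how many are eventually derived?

Using R2, wexkel and orbond make ionpel.
Using R6, ionpel makes umbesk.
ionpel + umbesk → nexqil (R3).
qorzin would need orntam (R4), but orntam is never obtained.
torsyl would need wexkel and gorzor (R1), but gorzor is never obtained.
ionpel: reached.
umbesk: reached.
nexqil: reached.
Reached: ionpel, umbesk, and nexqil — 3 of the 5.

3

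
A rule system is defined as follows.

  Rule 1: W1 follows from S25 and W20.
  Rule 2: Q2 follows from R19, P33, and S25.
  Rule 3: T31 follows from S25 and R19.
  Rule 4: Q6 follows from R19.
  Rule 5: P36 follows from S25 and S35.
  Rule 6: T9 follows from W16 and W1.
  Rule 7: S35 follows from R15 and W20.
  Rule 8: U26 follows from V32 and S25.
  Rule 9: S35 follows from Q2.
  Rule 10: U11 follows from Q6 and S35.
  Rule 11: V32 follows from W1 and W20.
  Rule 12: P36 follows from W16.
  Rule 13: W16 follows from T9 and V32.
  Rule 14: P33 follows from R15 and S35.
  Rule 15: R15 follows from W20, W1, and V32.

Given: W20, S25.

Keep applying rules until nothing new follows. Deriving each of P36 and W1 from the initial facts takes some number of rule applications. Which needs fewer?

W1: From S25 and W20, Rule 1 gives W1. [1 rule application]
P36: From S25 and W20, Rule 1 gives W1. From W1 and W20, Rule 11 gives V32. W20, W1, and V32 hold, so R15 follows (Rule 15). From R15 and W20, Rule 7 gives S35. From S25 and S35, Rule 5 gives P36. [5 rule applications]
W1 needs fewer.

W1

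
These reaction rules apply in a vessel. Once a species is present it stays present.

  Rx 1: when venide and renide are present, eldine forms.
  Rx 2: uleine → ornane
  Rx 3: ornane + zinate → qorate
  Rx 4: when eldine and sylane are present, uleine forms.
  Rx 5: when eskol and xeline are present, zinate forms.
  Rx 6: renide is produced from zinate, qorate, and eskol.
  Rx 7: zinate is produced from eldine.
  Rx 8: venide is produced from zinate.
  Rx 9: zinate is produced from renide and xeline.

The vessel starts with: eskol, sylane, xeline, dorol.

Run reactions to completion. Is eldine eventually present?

eldine would need venide and renide (Rx 1), but renide never forms.

No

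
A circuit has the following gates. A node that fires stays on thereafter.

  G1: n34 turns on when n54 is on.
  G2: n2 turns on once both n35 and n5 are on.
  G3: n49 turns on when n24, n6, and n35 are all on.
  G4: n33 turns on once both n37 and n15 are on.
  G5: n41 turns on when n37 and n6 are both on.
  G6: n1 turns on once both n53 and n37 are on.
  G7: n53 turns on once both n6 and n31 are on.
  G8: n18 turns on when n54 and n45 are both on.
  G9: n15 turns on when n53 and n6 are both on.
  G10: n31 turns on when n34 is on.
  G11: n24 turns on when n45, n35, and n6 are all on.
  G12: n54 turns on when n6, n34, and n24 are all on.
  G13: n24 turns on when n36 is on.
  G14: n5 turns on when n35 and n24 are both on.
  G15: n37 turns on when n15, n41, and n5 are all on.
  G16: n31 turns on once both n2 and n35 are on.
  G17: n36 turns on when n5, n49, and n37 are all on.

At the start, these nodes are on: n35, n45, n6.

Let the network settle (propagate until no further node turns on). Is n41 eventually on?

n41 would need n37 and n6 (G5), but n37 never turns on.

No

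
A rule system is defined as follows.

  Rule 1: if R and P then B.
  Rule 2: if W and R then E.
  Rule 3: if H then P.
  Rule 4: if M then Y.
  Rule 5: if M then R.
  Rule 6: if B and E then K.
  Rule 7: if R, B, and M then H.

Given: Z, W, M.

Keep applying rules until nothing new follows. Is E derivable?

From M, Rule 5 gives R.
From W and R, Rule 2 gives E.

Yes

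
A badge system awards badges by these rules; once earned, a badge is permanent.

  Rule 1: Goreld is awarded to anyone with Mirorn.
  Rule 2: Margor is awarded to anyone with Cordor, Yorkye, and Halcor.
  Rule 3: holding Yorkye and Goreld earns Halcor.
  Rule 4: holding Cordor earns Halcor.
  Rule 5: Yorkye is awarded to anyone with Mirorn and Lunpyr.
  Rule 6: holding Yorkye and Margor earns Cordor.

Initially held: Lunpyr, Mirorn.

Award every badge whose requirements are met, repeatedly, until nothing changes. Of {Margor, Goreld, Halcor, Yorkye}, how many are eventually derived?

With Mirorn and Lunpyr, Yorkye is earned (Rule 5).
With Mirorn, Goreld is earned (Rule 1).
With Yorkye and Goreld, Halcor is earned (Rule 3).
Margor would need Cordor, Yorkye, and Halcor (Rule 2), but Cordor is never earned.
Goreld: reached.
Halcor: reached.
Yorkye: reached.
Reached: Goreld, Halcor, and Yorkye — 3 of the 4.

3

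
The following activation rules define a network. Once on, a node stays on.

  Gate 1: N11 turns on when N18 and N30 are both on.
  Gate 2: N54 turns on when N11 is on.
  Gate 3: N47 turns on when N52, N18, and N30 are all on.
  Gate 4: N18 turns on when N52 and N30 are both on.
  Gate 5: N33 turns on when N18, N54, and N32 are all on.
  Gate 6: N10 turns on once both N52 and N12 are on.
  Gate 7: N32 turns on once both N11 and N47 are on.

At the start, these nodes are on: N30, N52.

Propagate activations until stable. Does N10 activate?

No

N10 would need N52 and N12 (Gate 6), but N12 never turns on.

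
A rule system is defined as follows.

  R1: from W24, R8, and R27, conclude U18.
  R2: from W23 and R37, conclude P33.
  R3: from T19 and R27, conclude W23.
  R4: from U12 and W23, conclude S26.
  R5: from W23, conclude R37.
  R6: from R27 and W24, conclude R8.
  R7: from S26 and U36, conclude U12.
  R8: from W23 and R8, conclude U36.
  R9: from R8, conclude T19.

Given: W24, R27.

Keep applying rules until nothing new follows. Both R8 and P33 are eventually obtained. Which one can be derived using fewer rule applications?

R8

R8: R27 and W24 hold, so R8 follows (R6). [1 rule application]
P33: From R27 and W24, R6 gives R8. R8 holds, so T19 follows (R9). T19 and R27 hold, so W23 follows (R3). From W23, R5 gives R37. From W23 and R37, R2 gives P33. [5 rule applications]
R8 needs fewer.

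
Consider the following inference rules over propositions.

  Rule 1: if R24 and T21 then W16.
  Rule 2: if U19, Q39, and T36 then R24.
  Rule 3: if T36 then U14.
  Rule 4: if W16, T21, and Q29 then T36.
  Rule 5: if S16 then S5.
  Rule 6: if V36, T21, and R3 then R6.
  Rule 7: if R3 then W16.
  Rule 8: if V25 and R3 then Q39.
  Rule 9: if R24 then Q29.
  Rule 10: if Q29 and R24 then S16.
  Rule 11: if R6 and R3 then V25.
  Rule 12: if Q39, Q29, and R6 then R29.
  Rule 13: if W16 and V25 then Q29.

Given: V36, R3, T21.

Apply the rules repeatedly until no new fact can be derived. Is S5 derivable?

S5 would need S16 (Rule 5), but S16 is never established.

No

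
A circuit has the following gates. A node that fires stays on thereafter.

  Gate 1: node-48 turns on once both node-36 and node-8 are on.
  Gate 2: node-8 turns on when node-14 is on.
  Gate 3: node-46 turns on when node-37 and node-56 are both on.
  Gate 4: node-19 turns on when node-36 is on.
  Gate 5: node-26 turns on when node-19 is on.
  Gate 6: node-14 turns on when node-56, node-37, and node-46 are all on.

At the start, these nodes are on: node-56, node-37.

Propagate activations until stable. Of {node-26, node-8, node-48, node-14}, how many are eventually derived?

2

node-37 and node-56 are on, so node-46 turns on (Gate 3).
node-56, node-37, and node-46 are on, so node-14 turns on (Gate 6).
Gate 2: node-14 on → node-8 on.
node-26 would need node-19 (Gate 5), but node-19 never turns on.
node-8: reached.
node-48 would need node-36 and node-8 (Gate 1), but node-36 never turns on.
node-14: reached.
Reached: node-8 and node-14 — 2 of the 4.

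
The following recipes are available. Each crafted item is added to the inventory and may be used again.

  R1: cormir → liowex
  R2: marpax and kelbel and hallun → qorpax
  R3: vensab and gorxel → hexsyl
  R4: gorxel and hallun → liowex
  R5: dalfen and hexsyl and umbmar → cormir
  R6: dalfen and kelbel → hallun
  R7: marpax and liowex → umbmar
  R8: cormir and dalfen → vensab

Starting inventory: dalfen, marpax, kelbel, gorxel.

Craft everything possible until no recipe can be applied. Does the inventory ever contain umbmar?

Yes

dalfen and kelbel → hallun (R6).
Using R4, gorxel and hallun make liowex.
marpax and liowex → umbmar (R7).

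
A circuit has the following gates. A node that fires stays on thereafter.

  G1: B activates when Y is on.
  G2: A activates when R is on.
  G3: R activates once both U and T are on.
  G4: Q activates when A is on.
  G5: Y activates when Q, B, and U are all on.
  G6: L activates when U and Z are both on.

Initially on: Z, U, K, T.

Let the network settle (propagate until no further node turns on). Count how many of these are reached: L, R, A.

G3: U and T on → R on.
G6: U and Z on → L on.
G2: R on → A on.
L: reached.
R: reached.
A: reached.
All 3 are reached.

3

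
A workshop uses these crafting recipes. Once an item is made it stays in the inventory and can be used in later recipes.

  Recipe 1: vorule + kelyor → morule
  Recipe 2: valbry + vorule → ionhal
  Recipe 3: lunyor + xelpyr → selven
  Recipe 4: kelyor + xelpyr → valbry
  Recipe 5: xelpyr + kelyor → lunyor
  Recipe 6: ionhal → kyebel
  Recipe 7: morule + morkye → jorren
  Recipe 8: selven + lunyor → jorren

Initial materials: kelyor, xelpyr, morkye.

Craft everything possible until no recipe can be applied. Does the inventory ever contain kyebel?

kyebel would need ionhal (Recipe 6), but ionhal is never obtained.

No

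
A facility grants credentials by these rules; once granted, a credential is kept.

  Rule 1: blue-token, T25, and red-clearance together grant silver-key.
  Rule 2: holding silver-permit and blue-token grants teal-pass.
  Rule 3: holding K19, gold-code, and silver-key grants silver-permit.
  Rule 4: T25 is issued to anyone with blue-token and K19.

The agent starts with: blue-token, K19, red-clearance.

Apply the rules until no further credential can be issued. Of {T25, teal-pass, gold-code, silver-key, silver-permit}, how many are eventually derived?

Holding blue-token and K19 grants T25 (Rule 4).
Holding blue-token, T25, and red-clearance grants silver-key (Rule 1).
T25: reached.
teal-pass would need silver-permit and blue-token (Rule 2), but silver-permit is never granted.
No rule produces gold-code, and it is not given.
silver-key: reached.
silver-permit would need K19, gold-code, and silver-key (Rule 3), but gold-code is never granted.
Reached: T25 and silver-key — 2 of the 5.

2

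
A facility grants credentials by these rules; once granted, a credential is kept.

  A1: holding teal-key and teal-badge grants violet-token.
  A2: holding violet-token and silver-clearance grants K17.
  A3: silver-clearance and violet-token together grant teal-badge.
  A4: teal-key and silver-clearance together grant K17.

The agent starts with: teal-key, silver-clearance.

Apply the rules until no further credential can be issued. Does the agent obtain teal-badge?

teal-badge would need silver-clearance and violet-token (A3), but violet-token is never granted.

No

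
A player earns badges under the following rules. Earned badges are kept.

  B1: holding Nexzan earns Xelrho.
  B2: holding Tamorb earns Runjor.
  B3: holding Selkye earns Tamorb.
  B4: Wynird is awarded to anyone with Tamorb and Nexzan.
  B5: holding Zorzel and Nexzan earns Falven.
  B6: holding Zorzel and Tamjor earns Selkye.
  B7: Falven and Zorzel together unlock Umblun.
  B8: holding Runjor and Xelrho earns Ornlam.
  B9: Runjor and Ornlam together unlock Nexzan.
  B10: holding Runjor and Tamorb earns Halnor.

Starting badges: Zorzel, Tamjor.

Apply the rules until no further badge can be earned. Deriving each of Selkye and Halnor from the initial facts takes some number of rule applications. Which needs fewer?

Selkye

Selkye: With Zorzel and Tamjor, Selkye is earned (B6). [1 rule application]
Halnor: With Zorzel and Tamjor, Selkye is earned (B6). With Selkye, Tamorb is earned (B3). With Tamorb, Runjor is earned (B2). With Runjor and Tamorb, Halnor is earned (B10). [4 rule applications]
Selkye needs fewer.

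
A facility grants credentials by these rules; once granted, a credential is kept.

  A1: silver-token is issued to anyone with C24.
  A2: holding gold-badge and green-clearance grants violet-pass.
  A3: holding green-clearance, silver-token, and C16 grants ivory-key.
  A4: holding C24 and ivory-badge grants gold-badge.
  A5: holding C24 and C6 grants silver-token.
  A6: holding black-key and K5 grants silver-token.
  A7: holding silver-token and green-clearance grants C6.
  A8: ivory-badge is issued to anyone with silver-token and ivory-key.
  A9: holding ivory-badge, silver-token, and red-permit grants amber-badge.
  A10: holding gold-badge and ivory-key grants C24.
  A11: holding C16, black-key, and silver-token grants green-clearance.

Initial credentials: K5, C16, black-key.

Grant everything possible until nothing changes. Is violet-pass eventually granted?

No

violet-pass would need gold-badge and green-clearance (A2), but gold-badge is never granted.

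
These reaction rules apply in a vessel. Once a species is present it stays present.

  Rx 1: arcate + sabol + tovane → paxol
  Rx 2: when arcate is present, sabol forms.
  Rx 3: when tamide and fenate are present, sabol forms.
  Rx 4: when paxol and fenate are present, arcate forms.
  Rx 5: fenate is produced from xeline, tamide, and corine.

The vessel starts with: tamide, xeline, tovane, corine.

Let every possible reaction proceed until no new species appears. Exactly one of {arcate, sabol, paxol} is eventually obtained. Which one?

sabol

xeline, tamide, and corine present → fenate forms (Rx 5).
tamide and fenate present → sabol forms (Rx 3).
paxol would need arcate, sabol, and tovane (Rx 1), but arcate never forms. arcate would need paxol and fenate (Rx 4), but paxol never forms.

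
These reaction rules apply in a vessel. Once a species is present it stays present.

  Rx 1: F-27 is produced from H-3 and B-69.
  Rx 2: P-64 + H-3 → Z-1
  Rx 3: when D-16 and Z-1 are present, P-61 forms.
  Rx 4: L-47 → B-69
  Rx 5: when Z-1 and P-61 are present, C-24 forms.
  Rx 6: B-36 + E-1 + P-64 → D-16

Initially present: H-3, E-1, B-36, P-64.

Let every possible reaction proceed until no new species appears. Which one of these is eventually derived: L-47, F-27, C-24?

C-24

B-36, E-1, and P-64 present → D-16 forms (Rx 6).
P-64 and H-3 present → Z-1 forms (Rx 2).
D-16 and Z-1 present → P-61 forms (Rx 3).
Z-1 and P-61 present → C-24 forms (Rx 5).
F-27 would need H-3 and B-69 (Rx 1), but B-69 never forms. No rule produces L-47, and it is not given.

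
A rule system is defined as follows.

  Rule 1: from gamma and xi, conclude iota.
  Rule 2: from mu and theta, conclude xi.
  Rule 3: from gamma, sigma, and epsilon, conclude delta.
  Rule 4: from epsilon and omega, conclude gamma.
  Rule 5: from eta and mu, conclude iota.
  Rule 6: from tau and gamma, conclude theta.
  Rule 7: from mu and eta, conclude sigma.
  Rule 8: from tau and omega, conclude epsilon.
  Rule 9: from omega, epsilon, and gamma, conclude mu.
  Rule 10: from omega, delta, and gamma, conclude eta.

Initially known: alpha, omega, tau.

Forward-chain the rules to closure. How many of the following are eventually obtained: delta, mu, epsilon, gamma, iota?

From tau and omega, Rule 8 gives epsilon.
epsilon and omega hold, so gamma follows (Rule 4).
From omega, epsilon, and gamma, Rule 9 gives mu.
From tau and gamma, Rule 6 gives theta.
From mu and theta, Rule 2 gives xi.
gamma and xi hold, so iota follows (Rule 1).
delta would need gamma, sigma, and epsilon (Rule 3), but sigma is never established.
mu: reached.
epsilon: reached.
gamma: reached.
iota: reached.
Reached: mu, epsilon, gamma, and iota — 4 of the 5.

4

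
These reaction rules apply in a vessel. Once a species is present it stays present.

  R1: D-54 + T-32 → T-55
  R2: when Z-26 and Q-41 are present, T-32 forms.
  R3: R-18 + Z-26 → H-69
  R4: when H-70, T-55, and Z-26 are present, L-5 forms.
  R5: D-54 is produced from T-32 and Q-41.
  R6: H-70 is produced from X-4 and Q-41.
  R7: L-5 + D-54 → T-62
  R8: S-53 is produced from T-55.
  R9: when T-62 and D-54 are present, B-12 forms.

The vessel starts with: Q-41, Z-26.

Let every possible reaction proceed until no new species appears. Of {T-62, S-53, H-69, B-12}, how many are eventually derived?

1

Z-26 and Q-41 present → T-32 forms (R2).
T-32 and Q-41 present → D-54 forms (R5).
D-54 and T-32 present → T-55 forms (R1).
T-55 present → S-53 forms (R8).
T-62 would need L-5 and D-54 (R7), but L-5 never forms.
S-53: reached.
H-69 would need R-18 and Z-26 (R3), but R-18 never forms.
B-12 would need T-62 and D-54 (R9), but T-62 never forms.
Reached: S-53 — 1 of the 4.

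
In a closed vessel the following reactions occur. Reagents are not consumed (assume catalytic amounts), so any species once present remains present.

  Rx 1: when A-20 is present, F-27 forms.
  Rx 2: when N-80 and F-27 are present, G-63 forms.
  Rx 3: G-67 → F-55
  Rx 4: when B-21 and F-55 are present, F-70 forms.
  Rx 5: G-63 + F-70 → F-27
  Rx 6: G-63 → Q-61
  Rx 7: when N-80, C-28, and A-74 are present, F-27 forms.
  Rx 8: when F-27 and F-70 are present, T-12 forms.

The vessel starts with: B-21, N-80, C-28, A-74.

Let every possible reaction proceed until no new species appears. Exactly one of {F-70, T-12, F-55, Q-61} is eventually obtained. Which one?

N-80, C-28, and A-74 present → F-27 forms (Rx 7).
N-80 and F-27 present → G-63 forms (Rx 2).
G-63 present → Q-61 forms (Rx 6).
F-70 would need B-21 and F-55 (Rx 4), but F-55 never forms. T-12 would need F-27 and F-70 (Rx 8), but F-70 never forms. F-55 would need G-67 (Rx 3), but G-67 never forms.

Q-61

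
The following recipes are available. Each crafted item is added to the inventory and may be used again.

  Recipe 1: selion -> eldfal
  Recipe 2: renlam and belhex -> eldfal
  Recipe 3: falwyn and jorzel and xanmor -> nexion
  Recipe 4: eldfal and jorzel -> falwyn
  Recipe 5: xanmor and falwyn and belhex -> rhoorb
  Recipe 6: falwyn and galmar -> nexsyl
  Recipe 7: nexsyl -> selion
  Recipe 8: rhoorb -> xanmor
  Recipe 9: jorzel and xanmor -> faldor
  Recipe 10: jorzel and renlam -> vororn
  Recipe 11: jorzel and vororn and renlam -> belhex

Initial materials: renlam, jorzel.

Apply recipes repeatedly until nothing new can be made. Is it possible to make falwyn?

Yes

jorzel and renlam -> vororn (Recipe 10).
jorzel and vororn and renlam -> belhex (Recipe 11).
Using Recipe 2, renlam and belhex make eldfal.
eldfal and jorzel -> falwyn (Recipe 4).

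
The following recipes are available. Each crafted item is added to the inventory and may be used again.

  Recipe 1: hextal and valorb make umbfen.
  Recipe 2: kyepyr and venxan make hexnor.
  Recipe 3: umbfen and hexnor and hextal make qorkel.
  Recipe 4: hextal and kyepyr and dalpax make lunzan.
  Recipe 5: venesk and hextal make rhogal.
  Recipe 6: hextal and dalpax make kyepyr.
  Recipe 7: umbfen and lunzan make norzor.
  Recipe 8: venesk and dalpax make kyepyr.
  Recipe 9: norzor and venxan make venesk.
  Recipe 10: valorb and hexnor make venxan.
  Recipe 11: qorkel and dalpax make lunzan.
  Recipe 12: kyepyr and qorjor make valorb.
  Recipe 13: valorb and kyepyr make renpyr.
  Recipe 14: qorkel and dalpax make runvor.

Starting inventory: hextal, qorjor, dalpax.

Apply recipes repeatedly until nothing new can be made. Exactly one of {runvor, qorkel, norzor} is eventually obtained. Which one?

norzor

Using Recipe 6, hextal and dalpax make kyepyr.
hextal and kyepyr and dalpax → lunzan (Recipe 4).
Using Recipe 12, kyepyr and qorjor make valorb.
hextal and valorb → umbfen (Recipe 1).
Using Recipe 7, umbfen and lunzan make norzor.
qorkel would need umbfen, hexnor, and hextal (Recipe 3), but hexnor is never obtained. runvor would need qorkel and dalpax (Recipe 14), but qorkel is never obtained.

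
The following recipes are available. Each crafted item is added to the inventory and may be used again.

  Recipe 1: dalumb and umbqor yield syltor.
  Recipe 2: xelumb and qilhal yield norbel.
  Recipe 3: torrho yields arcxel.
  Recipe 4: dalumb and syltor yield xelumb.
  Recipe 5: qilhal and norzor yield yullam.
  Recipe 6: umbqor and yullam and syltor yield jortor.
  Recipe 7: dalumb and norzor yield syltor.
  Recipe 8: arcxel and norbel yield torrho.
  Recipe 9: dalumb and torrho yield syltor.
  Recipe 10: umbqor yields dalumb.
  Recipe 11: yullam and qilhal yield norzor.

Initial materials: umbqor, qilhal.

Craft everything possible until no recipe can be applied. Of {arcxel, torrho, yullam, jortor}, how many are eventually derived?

arcxel would need torrho (Recipe 3), but torrho is never obtained.
torrho would need arcxel and norbel (Recipe 8), but arcxel is never obtained.
yullam would need qilhal and norzor (Recipe 5), but norzor is never obtained.
jortor would need umbqor, yullam, and syltor (Recipe 6), but yullam is never obtained.
None of the 4 are reached.

0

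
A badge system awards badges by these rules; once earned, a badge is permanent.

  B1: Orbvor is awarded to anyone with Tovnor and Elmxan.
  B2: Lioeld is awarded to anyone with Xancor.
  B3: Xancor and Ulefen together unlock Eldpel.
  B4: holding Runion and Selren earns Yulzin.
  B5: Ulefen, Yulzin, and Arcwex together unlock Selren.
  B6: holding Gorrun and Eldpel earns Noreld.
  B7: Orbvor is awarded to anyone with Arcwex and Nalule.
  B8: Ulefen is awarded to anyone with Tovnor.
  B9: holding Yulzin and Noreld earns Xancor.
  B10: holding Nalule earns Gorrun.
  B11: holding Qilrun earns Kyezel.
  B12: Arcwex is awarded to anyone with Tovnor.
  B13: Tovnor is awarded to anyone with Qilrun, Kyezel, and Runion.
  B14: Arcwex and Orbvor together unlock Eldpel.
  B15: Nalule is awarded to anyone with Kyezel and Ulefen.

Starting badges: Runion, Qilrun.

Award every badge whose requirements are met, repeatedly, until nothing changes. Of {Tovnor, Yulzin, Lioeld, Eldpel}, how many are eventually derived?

2

With Qilrun, Kyezel is earned (B11).
With Qilrun, Kyezel, and Runion, Tovnor is earned (B13).
With Tovnor, Arcwex is earned (B12).
With Tovnor, Ulefen is earned (B8).
With Kyezel and Ulefen, Nalule is earned (B15).
With Arcwex and Nalule, Orbvor is earned (B7).
With Arcwex and Orbvor, Eldpel is earned (B14).
Tovnor: reached.
Yulzin would need Runion and Selren (B4), but Selren is never earned.
Lioeld would need Xancor (B2), but Xancor is never earned.
Eldpel: reached.
Reached: Tovnor and Eldpel — 2 of the 4.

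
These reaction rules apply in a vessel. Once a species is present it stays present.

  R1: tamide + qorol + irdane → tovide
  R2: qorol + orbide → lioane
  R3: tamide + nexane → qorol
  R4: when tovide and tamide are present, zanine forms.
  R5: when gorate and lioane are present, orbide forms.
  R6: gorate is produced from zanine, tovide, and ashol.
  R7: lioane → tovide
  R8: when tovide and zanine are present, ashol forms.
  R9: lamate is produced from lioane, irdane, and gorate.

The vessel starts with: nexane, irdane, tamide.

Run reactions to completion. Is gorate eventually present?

Yes

tamide and nexane present → qorol forms (R3).
tamide, qorol, and irdane present → tovide forms (R1).
tovide and tamide present → zanine forms (R4).
tovide and zanine present → ashol forms (R8).
zanine, tovide, and ashol present → gorate forms (R6).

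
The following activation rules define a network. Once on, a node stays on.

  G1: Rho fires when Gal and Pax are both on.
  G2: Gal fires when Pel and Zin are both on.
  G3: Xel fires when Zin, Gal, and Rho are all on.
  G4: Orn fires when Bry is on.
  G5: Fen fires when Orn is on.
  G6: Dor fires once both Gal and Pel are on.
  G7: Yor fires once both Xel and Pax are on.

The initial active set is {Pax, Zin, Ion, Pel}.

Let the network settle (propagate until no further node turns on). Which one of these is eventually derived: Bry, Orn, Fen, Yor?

Yor

Pel and Zin are on, so Gal fires (G2).
G1: Gal and Pax on → Rho on.
Zin, Gal, and Rho are on, so Xel fires (G3).
G7: Xel and Pax on → Yor on.
Fen would need Orn (G5), but Orn never turns on. No rule produces Bry, and it is not given. Orn would need Bry (G4), but Bry never turns on.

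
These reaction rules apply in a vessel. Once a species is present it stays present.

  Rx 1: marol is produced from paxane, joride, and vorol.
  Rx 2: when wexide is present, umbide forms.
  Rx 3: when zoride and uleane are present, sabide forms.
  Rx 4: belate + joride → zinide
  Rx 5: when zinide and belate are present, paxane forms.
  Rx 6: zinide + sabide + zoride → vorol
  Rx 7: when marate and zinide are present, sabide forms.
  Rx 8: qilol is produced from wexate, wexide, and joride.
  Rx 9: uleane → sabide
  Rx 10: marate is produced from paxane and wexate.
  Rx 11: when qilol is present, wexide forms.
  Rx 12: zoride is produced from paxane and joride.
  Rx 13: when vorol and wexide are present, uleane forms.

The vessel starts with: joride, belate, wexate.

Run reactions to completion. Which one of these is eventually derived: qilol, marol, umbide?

belate and joride present → zinide forms (Rx 4).
zinide and belate present → paxane forms (Rx 5).
paxane and wexate present → marate forms (Rx 10).
paxane and joride present → zoride forms (Rx 12).
marate and zinide present → sabide forms (Rx 7).
zinide, sabide, and zoride present → vorol forms (Rx 6).
paxane, joride, and vorol present → marol forms (Rx 1).
qilol would need wexate, wexide, and joride (Rx 8), but wexide never forms. umbide would need wexide (Rx 2), but wexide never forms.

marol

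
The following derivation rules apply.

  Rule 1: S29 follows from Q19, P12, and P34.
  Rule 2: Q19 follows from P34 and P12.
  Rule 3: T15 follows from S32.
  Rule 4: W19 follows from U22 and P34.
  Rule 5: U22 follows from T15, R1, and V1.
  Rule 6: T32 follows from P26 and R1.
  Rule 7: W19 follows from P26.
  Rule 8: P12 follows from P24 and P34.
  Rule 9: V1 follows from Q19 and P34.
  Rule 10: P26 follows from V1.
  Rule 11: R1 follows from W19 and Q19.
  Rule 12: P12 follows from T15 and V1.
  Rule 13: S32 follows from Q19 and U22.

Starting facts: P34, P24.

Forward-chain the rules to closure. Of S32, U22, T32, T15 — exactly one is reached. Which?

T32

From P24 and P34, Rule 8 gives P12.
P34 and P12 hold, so Q19 follows (Rule 2).
From Q19 and P34, Rule 9 gives V1.
From V1, Rule 10 gives P26.
P26 holds, so W19 follows (Rule 7).
From W19 and Q19, Rule 11 gives R1.
From P26 and R1, Rule 6 gives T32.
S32 would need Q19 and U22 (Rule 13), but U22 is never established. T15 would need S32 (Rule 3), but S32 is never established. U22 would need T15, R1, and V1 (Rule 5), but T15 is never established.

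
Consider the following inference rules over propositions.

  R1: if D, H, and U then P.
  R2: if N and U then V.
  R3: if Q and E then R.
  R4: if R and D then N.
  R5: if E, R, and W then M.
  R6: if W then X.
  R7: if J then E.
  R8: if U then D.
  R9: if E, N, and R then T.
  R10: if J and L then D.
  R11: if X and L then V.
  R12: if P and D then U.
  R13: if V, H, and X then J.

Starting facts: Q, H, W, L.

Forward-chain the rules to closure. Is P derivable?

No

P would need D, H, and U (R1), but U is never established.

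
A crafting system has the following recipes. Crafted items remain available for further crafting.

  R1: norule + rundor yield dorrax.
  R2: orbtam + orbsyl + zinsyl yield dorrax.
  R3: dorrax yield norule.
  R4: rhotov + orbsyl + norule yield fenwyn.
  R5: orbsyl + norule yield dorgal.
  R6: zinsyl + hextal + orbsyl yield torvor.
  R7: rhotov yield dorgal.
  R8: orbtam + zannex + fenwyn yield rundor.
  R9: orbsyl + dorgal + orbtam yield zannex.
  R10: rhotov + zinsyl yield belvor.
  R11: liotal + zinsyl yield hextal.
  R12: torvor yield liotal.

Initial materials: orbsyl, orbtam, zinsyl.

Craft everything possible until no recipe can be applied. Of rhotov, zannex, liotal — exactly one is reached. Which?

Using R2, orbtam, orbsyl, and zinsyl make dorrax.
dorrax → norule (R3).
orbsyl + norule → dorgal (R5).
Using R9, orbsyl, dorgal, and orbtam make zannex.
liotal would need torvor (R12), but torvor is never obtained. No rule produces rhotov, and it is not given.

zannex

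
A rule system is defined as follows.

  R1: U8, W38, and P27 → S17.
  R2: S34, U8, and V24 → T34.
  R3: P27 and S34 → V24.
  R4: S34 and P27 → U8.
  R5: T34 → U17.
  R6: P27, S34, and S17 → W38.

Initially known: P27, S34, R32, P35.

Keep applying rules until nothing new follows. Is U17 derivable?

Yes

P27 and S34 hold, so V24 follows (R3).
From S34 and P27, R4 gives U8.
S34, U8, and V24 hold, so T34 follows (R2).
From T34, R5 gives U17.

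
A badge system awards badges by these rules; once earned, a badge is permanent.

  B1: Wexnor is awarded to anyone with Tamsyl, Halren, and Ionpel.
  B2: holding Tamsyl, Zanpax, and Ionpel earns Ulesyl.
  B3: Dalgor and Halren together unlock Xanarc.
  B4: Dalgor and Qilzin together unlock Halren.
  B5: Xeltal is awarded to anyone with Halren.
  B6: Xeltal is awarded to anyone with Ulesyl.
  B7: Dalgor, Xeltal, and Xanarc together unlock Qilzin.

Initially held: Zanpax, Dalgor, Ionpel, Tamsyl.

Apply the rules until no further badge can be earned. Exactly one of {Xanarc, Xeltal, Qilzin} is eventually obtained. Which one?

Xeltal

With Tamsyl, Zanpax, and Ionpel, Ulesyl is earned (B2).
With Ulesyl, Xeltal is earned (B6).
Xanarc would need Dalgor and Halren (B3), but Halren is never earned. Qilzin would need Dalgor, Xeltal, and Xanarc (B7), but Xanarc is never earned.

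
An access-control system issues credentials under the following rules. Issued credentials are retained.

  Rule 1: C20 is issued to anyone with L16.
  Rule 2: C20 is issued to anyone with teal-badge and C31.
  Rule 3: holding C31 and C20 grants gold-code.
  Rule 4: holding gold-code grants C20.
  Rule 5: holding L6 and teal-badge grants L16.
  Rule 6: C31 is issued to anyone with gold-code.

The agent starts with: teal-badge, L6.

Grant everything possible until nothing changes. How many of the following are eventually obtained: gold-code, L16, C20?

Holding L6 and teal-badge grants L16 (Rule 5).
Holding L16 grants C20 (Rule 1).
gold-code would need C31 and C20 (Rule 3), but C31 is never granted.
L16: reached.
C20: reached.
Reached: L16 and C20 — 2 of the 3.

2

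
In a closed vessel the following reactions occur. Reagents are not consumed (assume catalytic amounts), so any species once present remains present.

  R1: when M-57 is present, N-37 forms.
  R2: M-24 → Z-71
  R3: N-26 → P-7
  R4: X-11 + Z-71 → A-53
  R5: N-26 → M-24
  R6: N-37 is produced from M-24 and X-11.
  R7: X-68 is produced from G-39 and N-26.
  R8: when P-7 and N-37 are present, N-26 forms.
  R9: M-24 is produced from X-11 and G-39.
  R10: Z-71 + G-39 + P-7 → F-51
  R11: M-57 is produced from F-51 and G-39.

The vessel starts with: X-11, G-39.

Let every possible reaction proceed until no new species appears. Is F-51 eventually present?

No

F-51 would need Z-71, G-39, and P-7 (R10), but P-7 never forms.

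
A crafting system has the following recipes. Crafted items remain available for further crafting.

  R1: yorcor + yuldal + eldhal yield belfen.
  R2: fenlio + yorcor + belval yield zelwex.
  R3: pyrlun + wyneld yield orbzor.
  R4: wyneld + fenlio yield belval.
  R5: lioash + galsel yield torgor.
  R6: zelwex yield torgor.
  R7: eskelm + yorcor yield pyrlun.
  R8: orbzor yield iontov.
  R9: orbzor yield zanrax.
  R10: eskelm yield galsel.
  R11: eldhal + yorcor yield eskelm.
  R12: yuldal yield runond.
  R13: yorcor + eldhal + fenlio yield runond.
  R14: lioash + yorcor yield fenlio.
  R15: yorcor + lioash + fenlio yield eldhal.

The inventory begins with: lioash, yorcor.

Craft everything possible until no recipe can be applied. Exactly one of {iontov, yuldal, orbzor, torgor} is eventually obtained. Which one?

torgor

Using R14, lioash and yorcor make fenlio.
yorcor + lioash + fenlio → eldhal (R15).
Using R11, eldhal and yorcor make eskelm.
eskelm → galsel (R10).
lioash + galsel → torgor (R5).
No rule produces yuldal, and it is not given. iontov would need orbzor (R8), but orbzor is never obtained. orbzor would need pyrlun and wyneld (R3), but wyneld is never obtained.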